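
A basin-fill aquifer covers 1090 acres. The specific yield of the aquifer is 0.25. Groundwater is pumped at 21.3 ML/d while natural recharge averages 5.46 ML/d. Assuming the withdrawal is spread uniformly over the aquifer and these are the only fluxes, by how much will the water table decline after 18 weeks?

A = 1090 acres = 4.411 × 10^6 m²
Net abstraction = 21.3 − 5.46 = 15.84 ML/d
Q_net = 15.84 ML/d = 15840 m³/d
t = 18 weeks = 126 d
ΔV = Q × t = 15840 m³/d × 126 d = 1.996 × 10^6 m³
Δh = ΔV / (Sy × A) = 1.996 × 10^6 / (0.25 × 4.411 × 10^6) = 1.81 m

Δh ≈ 1.81 m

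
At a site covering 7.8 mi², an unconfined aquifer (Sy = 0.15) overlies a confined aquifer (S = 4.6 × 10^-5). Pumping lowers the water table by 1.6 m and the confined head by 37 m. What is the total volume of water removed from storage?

ΔV ≈ 4.88 × 10^6 m³

A = 7.8 mi² = 2.02 × 10^7 m²
Unconfined: ΔV_u = Sy × A × Δh_u = 0.15 × 2.02 × 10^7 × 1.6 = 4.848 × 10^6 m³
Confined: ΔV_c = S × A × Δh_c = 4.6 × 10^-5 × 2.02 × 10^7 × 37 = 34380 m³
Total ΔV = 4.848 × 10^6 + 34380 = 4.883 × 10^6 m³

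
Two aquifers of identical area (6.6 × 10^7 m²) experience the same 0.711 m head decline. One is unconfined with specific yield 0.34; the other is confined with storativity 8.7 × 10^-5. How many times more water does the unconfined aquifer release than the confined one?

ΔV_u / ΔV_c ≈ 3910

Unconfined: ΔV_u = Sy × A × Δh = 0.34 × 6.6 × 10^7 × 0.711 = 1.595 × 10^7 m³
Confined: ΔV_c = S × A × Δh = 8.7 × 10^-5 × 6.6 × 10^7 × 0.711 = 4083 m³
Ratio = ΔV_u / ΔV_c = Sy / S = 0.34 / 8.7 × 10^-5 = 3908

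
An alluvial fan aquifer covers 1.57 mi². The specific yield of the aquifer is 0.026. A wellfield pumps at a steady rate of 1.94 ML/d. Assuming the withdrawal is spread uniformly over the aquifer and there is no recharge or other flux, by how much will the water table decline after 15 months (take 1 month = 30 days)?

Δh ≈ 8.26 m

A = 1.57 mi² = 4.066 × 10^6 m²
Q = 1.94 ML/d = 1940 m³/d
t = 15 months = 450 d
ΔV = Q × t = 1940 m³/d × 450 d = 8.73 × 10^5 m³
Δh = ΔV / (Sy × A) = 8.73 × 10^5 / (0.026 × 4.066 × 10^6) = 8.257 m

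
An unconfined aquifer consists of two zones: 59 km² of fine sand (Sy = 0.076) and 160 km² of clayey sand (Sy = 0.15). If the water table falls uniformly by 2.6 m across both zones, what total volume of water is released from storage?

A₁ = 59 km² = 5.9 × 10^7 m²; A₂ = 160 km² = 1.6 × 10^8 m²
ΔV₁ = 0.076 × 5.9 × 10^7 × 2.6 = 1.166 × 10^7 m³
ΔV₂ = 0.15 × 1.6 × 10^8 × 2.6 = 6.24 × 10^7 m³
ΔV = ΔV₁ + ΔV₂ = 7.406 × 10^7 m³

ΔV ≈ 7.41 × 10^7 m³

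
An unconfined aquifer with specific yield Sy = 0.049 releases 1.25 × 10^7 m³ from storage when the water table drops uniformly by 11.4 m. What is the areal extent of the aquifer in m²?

A ≈ 2.24 × 10^7 m²

A = ΔV / (Sy × Δh) = 1.25 × 10^7 / (0.049 × 11.4) = 2.238 × 10^7 m²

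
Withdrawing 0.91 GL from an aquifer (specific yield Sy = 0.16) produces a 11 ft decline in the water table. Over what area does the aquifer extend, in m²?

A ≈ 1.7 × 10^6 m²

Δh = 11 ft = 3.353 m
ΔV = 0.91 GL = 9.1 × 10^5 m³
A = ΔV / (Sy × Δh) = 9.1 × 10^5 / (0.16 × 3.353) = 1.696 × 10^6 m²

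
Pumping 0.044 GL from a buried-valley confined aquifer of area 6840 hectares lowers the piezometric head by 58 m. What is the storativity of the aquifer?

A = 6840 hectares = 6.84 × 10^7 m²
ΔV = 0.044 GL = 44000 m³
S = ΔV / (A × Δh) = 44000 m³ / (6.84 × 10^7 m² × 58 m) = 1.109 × 10^-5

S ≈ 1.1 × 10^-5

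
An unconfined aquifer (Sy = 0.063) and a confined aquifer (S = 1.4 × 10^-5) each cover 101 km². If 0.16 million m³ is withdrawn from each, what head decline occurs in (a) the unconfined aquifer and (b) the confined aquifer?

Δh_u ≈ 0.0251 m; Δh_c ≈ 113 m

A = 101 km² = 1.01 × 10^8 m²
ΔV = 0.16 million m³ = 1.6 × 10^5 m³
Unconfined: Δh_u = ΔV/(Sy·A) = 1.6 × 10^5/(0.063 × 1.01 × 10^8) = 0.02515 m
Confined: Δh_c = ΔV/(S·A) = 1.6 × 10^5/(1.4 × 10^-5 × 1.01 × 10^8) = 113.2 m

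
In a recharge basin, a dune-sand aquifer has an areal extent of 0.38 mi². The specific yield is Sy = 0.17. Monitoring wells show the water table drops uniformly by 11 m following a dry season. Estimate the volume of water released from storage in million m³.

A = 0.38 mi² = 9.842 × 10^5 m²
ΔV = Sy × A × Δh = 0.17 × 9.842 × 10^5 m² × 11 m = 1.84 × 10^6 m³
ΔV = 1.84 × 10^6 m³ = 1.84 million m³

ΔV ≈ 1.84 million m³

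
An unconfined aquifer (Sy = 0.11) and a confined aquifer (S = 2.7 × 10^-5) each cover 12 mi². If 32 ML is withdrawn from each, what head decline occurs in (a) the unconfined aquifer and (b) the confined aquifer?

Δh_u ≈ 0.00936 m; Δh_c ≈ 38.1 m

A = 12 mi² = 3.108 × 10^7 m²
ΔV = 32 ML = 32000 m³
Unconfined: Δh_u = ΔV/(Sy·A) = 32000/(0.11 × 3.108 × 10^7) = 0.00936 m
Confined: Δh_c = ΔV/(S·A) = 32000/(2.7 × 10^-5 × 3.108 × 10^7) = 38.13 m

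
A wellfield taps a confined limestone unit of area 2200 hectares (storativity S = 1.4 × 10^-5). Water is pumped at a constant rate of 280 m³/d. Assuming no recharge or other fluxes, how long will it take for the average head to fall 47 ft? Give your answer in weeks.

t ≈ 2.25 weeks

A = 2200 hectares = 2.2 × 10^7 m²
Δh = 47 ft = 14.33 m
ΔV = S × A × Δh = 1.4 × 10^-5 × 2.2 × 10^7 × 14.33 = 4412 m³
t = ΔV / Q = 4412 m³ / 280 m³/d = 15.76 d
t = 15.76 d ≈ 2.251 weeks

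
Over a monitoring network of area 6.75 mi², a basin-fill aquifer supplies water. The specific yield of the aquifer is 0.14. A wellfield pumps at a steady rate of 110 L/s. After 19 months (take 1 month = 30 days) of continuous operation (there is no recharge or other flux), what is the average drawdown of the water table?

A = 6.75 mi² = 1.748 × 10^7 m²
Q = 110 L/s = 9504 m³/d
t = 19 months = 570 d
ΔV = Q × t = 9504 m³/d × 570 d = 5.417 × 10^6 m³
Δh = ΔV / (Sy × A) = 5.417 × 10^6 / (0.14 × 1.748 × 10^7) = 2.213 m

Δh ≈ 2.21 m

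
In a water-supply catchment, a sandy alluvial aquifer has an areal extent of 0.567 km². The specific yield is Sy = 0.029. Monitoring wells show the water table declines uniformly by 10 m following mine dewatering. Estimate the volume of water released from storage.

A = 0.567 km² = 5.67 × 10^5 m²
ΔV = Sy × A × Δh = 0.029 × 5.67 × 10^5 m² × 10 m = 1.644 × 10^5 m³

ΔV ≈ 1.64 × 10^5 m³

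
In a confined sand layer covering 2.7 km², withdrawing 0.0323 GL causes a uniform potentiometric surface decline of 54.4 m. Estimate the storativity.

A = 2.7 km² = 2.7 × 10^6 m²
ΔV = 0.0323 GL = 32300 m³
S = ΔV / (A × Δh) = 32300 m³ / (2.7 × 10^6 m² × 54.4 m) = 2.199 × 10^-4

S ≈ 2.2 × 10^-4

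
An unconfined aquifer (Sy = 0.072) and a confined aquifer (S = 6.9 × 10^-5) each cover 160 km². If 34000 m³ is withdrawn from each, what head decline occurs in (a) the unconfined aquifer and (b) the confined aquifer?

A = 160 km² = 1.6 × 10^8 m²
Unconfined: Δh_u = ΔV/(Sy·A) = 34000/(0.072 × 1.6 × 10^8) = 0.002951 m
Confined: Δh_c = ΔV/(S·A) = 34000/(6.9 × 10^-5 × 1.6 × 10^8) = 3.08 m

Δh_u ≈ 0.00295 m; Δh_c ≈ 3.08 m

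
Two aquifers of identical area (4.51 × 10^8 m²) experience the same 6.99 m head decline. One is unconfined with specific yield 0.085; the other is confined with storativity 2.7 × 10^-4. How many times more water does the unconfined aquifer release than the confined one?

ΔV_u / ΔV_c ≈ 315

Unconfined: ΔV_u = Sy × A × Δh = 0.085 × 4.51 × 10^8 × 6.99 = 2.68 × 10^8 m³
Confined: ΔV_c = S × A × Δh = 2.7 × 10^-4 × 4.51 × 10^8 × 6.99 = 8.512 × 10^5 m³
Ratio = ΔV_u / ΔV_c = Sy / S = 0.085 / 2.7 × 10^-4 = 314.8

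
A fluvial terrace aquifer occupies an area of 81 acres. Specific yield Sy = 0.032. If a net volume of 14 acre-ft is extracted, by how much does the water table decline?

A = 81 acres = 3.278 × 10^5 m²
ΔV = 14 acre-ft = 17270 m³
Δh = ΔV / (Sy × A) = 17270 m³ / (0.032 × 3.278 × 10^5 m²) = 1.646 m

Δh ≈ 1.65 m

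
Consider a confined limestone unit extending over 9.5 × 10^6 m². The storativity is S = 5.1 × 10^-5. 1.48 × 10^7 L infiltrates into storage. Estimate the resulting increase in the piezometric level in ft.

Δh ≈ 100 ft

ΔV = 1.48 × 10^7 L = 14800 m³
Δh = ΔV / (S × A) = 14800 m³ / (5.1 × 10^-5 × 9.5 × 10^6 m²) = 30.55 m
Δh = 30.55 m = 100.2 ft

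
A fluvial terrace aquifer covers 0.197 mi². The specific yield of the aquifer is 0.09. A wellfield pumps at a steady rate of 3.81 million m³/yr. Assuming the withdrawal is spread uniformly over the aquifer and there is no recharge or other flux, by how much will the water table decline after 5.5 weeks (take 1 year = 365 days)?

A = 0.197 mi² = 5.102 × 10^5 m²
Q = 3.81 million m³/yr = 10440 m³/d
t = 5.5 weeks = 38.5 d
ΔV = Q × t = 10440 m³/d × 38.5 d = 4.019 × 10^5 m³
Δh = ΔV / (Sy × A) = 4.019 × 10^5 / (0.09 × 5.102 × 10^5) = 8.752 m

Δh ≈ 8.75 m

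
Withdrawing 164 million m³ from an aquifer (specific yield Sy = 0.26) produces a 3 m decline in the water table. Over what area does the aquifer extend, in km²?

ΔV = 164 million m³ = 1.64 × 10^8 m³
A = ΔV / (Sy × Δh) = 1.64 × 10^8 / (0.26 × 3) = 2.103 × 10^8 m²
A = 2.103 × 10^8 m² = 210.3 km²

A ≈ 210 km²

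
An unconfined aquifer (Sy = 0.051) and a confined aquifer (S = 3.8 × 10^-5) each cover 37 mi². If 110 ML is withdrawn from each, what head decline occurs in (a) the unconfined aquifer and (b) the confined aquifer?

Δh_u ≈ 0.0225 m; Δh_c ≈ 30.2 m

A = 37 mi² = 9.583 × 10^7 m²
ΔV = 110 ML = 1.1 × 10^5 m³
Unconfined: Δh_u = ΔV/(Sy·A) = 1.1 × 10^5/(0.051 × 9.583 × 10^7) = 0.02251 m
Confined: Δh_c = ΔV/(S·A) = 1.1 × 10^5/(3.8 × 10^-5 × 9.583 × 10^7) = 30.21 m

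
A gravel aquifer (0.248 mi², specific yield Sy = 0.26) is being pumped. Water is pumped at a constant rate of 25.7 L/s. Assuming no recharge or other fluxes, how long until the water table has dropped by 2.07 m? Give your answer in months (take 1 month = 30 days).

A = 0.248 mi² = 6.423 × 10^5 m²
ΔV = Sy × A × Δh = 0.26 × 6.423 × 10^5 × 2.07 = 3.457 × 10^5 m³
Q = 25.7 L/s = 2220 m³/d
t = ΔV / Q = 3.457 × 10^5 m³ / 2220 m³/d = 155.7 d
t = 155.7 d ≈ 5.189 months

t ≈ 5.19 months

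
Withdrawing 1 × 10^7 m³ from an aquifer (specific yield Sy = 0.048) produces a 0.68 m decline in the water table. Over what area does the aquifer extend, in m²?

A ≈ 3.06 × 10^8 m²

A = ΔV / (Sy × Δh) = 1 × 10^7 / (0.048 × 0.68) = 3.064 × 10^8 m²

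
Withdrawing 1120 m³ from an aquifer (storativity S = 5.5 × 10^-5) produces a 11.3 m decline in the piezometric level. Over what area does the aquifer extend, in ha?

A ≈ 180 ha

A = ΔV / (S × Δh) = 1120 / (5.5 × 10^-5 × 11.3) = 1.802 × 10^6 m²
A = 1.802 × 10^6 m² = 180.2 ha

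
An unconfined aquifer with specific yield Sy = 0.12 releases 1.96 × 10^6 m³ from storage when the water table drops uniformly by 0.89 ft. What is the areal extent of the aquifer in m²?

A ≈ 6.02 × 10^7 m²

Δh = 0.89 ft = 0.2713 m
A = ΔV / (Sy × Δh) = 1.96 × 10^6 / (0.12 × 0.2713) = 6.021 × 10^7 m²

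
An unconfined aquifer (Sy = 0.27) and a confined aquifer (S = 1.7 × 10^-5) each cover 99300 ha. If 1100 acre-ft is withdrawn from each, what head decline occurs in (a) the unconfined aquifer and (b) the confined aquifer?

A = 99300 ha = 9.93 × 10^8 m²
ΔV = 1100 acre-ft = 1.357 × 10^6 m³
Unconfined: Δh_u = ΔV/(Sy·A) = 1.357 × 10^6/(0.27 × 9.93 × 10^8) = 0.005061 m
Confined: Δh_c = ΔV/(S·A) = 1.357 × 10^6/(1.7 × 10^-5 × 9.93 × 10^8) = 80.38 m

Δh_u ≈ 0.00506 m; Δh_c ≈ 80.4 m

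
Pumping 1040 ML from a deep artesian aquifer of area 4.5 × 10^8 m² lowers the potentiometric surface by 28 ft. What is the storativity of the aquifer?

Δh = 28 ft = 8.534 m
ΔV = 1040 ML = 1.04 × 10^6 m³
S = ΔV / (A × Δh) = 1.04 × 10^6 m³ / (4.5 × 10^8 m² × 8.534 m) = 2.708 × 10^-4

S ≈ 2.7 × 10^-4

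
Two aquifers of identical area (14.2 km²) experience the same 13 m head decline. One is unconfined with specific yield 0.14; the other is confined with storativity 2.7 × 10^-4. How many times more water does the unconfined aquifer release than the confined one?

A = 14.2 km² = 1.42 × 10^7 m²
Unconfined: ΔV_u = Sy × A × Δh = 0.14 × 1.42 × 10^7 × 13 = 2.584 × 10^7 m³
Confined: ΔV_c = S × A × Δh = 2.7 × 10^-4 × 1.42 × 10^7 × 13 = 49840 m³
Ratio = ΔV_u / ΔV_c = Sy / S = 0.14 / 2.7 × 10^-4 = 518.5

ΔV_u / ΔV_c ≈ 519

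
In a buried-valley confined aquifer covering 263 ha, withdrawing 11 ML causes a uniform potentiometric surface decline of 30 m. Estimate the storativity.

S ≈ 1.4 × 10^-4

A = 263 ha = 2.63 × 10^6 m²
ΔV = 11 ML = 11000 m³
S = ΔV / (A × Δh) = 11000 m³ / (2.63 × 10^6 m² × 30 m) = 1.394 × 10^-4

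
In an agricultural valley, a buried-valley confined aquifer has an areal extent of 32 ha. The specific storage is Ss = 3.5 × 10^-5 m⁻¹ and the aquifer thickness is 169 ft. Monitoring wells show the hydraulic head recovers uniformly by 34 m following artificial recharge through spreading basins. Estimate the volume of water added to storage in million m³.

ΔV ≈ 0.0196 million m³

b = 169 ft = 51.51 m
S = Ss × b = 3.5 × 10^-5 m⁻¹ × 51.51 m = 1.803 × 10^-3
A = 32 ha = 3.2 × 10^5 m²
ΔV = S × A × Δh = 0.001803 × 3.2 × 10^5 m² × 34 m = 19620 m³
ΔV = 19620 m³ = 0.01962 million m³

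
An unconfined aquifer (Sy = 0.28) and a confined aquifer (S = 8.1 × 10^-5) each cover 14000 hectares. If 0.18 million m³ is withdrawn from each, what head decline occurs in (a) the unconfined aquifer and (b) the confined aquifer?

Δh_u ≈ 0.00459 m; Δh_c ≈ 15.9 m

A = 14000 hectares = 1.4 × 10^8 m²
ΔV = 0.18 million m³ = 1.8 × 10^5 m³
Unconfined: Δh_u = ΔV/(Sy·A) = 1.8 × 10^5/(0.28 × 1.4 × 10^8) = 0.004592 m
Confined: Δh_c = ΔV/(S·A) = 1.8 × 10^5/(8.1 × 10^-5 × 1.4 × 10^8) = 15.87 m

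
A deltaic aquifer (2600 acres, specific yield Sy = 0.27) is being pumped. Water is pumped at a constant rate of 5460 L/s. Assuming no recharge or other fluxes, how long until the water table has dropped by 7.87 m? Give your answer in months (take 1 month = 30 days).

A = 2600 acres = 1.052 × 10^7 m²
ΔV = Sy × A × Δh = 0.27 × 1.052 × 10^7 × 7.87 = 2.236 × 10^7 m³
Q = 5460 L/s = 4.717 × 10^5 m³/d
t = ΔV / Q = 2.236 × 10^7 m³ / 4.717 × 10^5 m³/d = 47.39 d
t = 47.39 d ≈ 1.58 months

t ≈ 1.58 months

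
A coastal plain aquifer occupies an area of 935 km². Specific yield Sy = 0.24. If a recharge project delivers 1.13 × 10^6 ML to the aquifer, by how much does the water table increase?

Δh ≈ 5.04 m

A = 935 km² = 9.35 × 10^8 m²
ΔV = 1.13 × 10^6 ML = 1.13 × 10^9 m³
Δh = ΔV / (Sy × A) = 1.13 × 10^9 m³ / (0.24 × 9.35 × 10^8 m²) = 5.036 m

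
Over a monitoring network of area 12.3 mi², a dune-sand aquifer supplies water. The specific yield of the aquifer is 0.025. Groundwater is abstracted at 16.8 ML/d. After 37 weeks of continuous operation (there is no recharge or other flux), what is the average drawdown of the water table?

Δh ≈ 5.46 m

A = 12.3 mi² = 3.186 × 10^7 m²
Q = 16.8 ML/d = 16800 m³/d
t = 37 weeks = 259 d
ΔV = Q × t = 16800 m³/d × 259 d = 4.351 × 10^6 m³
Δh = ΔV / (Sy × A) = 4.351 × 10^6 / (0.025 × 3.186 × 10^7) = 5.463 m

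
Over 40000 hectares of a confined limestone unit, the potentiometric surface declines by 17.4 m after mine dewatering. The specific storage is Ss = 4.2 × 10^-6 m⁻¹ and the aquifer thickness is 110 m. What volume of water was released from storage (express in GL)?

ΔV ≈ 3.22 GL

S = Ss × b = 4.2 × 10^-6 m⁻¹ × 110 m = 4.62 × 10^-4
A = 40000 hectares = 4 × 10^8 m²
ΔV = S × A × Δh = 4.62 × 10^-4 × 4 × 10^8 m² × 17.4 m = 3.216 × 10^6 m³
ΔV = 3.216 × 10^6 m³ = 3.216 GL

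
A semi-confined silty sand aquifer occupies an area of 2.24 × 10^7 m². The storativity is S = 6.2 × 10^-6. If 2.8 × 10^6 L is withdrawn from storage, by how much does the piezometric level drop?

ΔV = 2.8 × 10^6 L = 2800 m³
Δh = ΔV / (S × A) = 2800 m³ / (6.2 × 10^-6 × 2.24 × 10^7 m²) = 20.16 m

Δh ≈ 20.2 m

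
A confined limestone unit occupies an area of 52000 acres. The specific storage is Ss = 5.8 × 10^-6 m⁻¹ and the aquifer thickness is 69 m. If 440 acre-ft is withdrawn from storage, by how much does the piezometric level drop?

Δh ≈ 6.44 m

S = Ss × b = 5.8 × 10^-6 m⁻¹ × 69 m = 4.002 × 10^-4
A = 52000 acres = 2.104 × 10^8 m²
ΔV = 440 acre-ft = 5.427 × 10^5 m³
Δh = ΔV / (S × A) = 5.427 × 10^5 m³ / (4.002 × 10^-4 × 2.104 × 10^8 m²) = 6.444 m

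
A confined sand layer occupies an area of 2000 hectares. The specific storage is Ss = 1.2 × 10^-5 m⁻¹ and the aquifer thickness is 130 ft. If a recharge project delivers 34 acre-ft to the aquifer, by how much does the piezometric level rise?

b = 130 ft = 39.62 m
S = Ss × b = 1.2 × 10^-5 m⁻¹ × 39.62 m = 4.755 × 10^-4
A = 2000 hectares = 2 × 10^7 m²
ΔV = 34 acre-ft = 41940 m³
Δh = ΔV / (S × A) = 41940 m³ / (4.755 × 10^-4 × 2 × 10^7 m²) = 4.41 m

Δh ≈ 4.41 m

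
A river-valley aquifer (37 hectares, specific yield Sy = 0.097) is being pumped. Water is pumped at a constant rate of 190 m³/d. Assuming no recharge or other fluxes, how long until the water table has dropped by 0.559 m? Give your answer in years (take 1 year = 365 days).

A = 37 hectares = 3.7 × 10^5 m²
ΔV = Sy × A × Δh = 0.097 × 3.7 × 10^5 × 0.559 = 20060 m³
t = ΔV / Q = 20060 m³ / 190 m³/d = 105.6 d
t = 105.6 d ≈ 0.2893 years

t ≈ 0.289 years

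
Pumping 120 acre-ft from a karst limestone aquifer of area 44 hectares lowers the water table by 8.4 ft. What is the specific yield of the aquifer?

A = 44 hectares = 4.4 × 10^5 m²
Δh = 8.4 ft = 2.56 m
ΔV = 120 acre-ft = 1.48 × 10^5 m³
Sy = ΔV / (A × Δh) = 1.48 × 10^5 m³ / (4.4 × 10^5 m² × 2.56 m) = 0.1314

Sy ≈ 0.13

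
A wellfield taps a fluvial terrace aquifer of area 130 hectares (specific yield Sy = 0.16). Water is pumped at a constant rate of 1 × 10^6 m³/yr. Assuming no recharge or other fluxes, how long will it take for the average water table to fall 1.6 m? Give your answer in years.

A = 130 hectares = 1.3 × 10^6 m²
ΔV = Sy × A × Δh = 0.16 × 1.3 × 10^6 × 1.6 = 3.328 × 10^5 m³
Q = 1 × 10^6 m³/yr = 2740 m³/d
t = ΔV / Q = 3.328 × 10^5 m³ / 2740 m³/d = 121.5 d
t = 121.5 d ≈ 0.3328 years

t ≈ 0.333 years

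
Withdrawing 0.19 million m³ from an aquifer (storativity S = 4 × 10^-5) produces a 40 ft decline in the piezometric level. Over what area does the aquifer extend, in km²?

A ≈ 390 km²

Δh = 40 ft = 12.19 m
ΔV = 0.19 million m³ = 1.9 × 10^5 m³
A = ΔV / (S × Δh) = 1.9 × 10^5 / (4 × 10^-5 × 12.19) = 3.896 × 10^8 m²
A = 3.896 × 10^8 m² = 389.6 km²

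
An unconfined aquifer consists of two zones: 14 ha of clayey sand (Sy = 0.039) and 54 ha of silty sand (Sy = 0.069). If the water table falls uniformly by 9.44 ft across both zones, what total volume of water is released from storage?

A₁ = 14 ha = 1.4 × 10^5 m²; A₂ = 54 ha = 5.4 × 10^5 m²
Δh = 9.44 ft = 2.877 m
ΔV₁ = 0.039 × 1.4 × 10^5 × 2.877 = 15710 m³
ΔV₂ = 0.069 × 5.4 × 10^5 × 2.877 = 1.072 × 10^5 m³
ΔV = ΔV₁ + ΔV₂ = 1.229 × 10^5 m³

ΔV ≈ 1.23 × 10^5 m³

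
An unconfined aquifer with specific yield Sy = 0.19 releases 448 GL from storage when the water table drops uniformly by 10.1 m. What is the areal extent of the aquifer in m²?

ΔV = 448 GL = 4.48 × 10^8 m³
A = ΔV / (Sy × Δh) = 4.48 × 10^8 / (0.19 × 10.1) = 2.335 × 10^8 m²

A ≈ 2.33 × 10^8 m²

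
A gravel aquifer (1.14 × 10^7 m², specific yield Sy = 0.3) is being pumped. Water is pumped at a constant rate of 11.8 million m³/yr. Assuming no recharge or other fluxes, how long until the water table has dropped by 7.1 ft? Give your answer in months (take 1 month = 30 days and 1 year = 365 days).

Δh = 7.1 ft = 2.164 m
ΔV = Sy × A × Δh = 0.3 × 1.14 × 10^7 × 2.164 = 7.401 × 10^6 m³
Q = 11.8 million m³/yr = 32330 m³/d
t = ΔV / Q = 7.401 × 10^6 m³ / 32330 m³/d = 228.9 d
t = 228.9 d ≈ 7.631 months

t ≈ 7.63 months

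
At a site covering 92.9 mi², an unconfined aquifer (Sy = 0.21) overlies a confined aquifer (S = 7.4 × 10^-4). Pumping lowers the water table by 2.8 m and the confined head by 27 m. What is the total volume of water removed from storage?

A = 92.9 mi² = 2.406 × 10^8 m²
Unconfined: ΔV_u = Sy × A × Δh_u = 0.21 × 2.406 × 10^8 × 2.8 = 1.415 × 10^8 m³
Confined: ΔV_c = S × A × Δh_c = 7.4 × 10^-4 × 2.406 × 10^8 × 27 = 4.807 × 10^6 m³
Total ΔV = 1.415 × 10^8 + 4.807 × 10^6 = 1.463 × 10^8 m³

ΔV ≈ 1.46 × 10^8 m³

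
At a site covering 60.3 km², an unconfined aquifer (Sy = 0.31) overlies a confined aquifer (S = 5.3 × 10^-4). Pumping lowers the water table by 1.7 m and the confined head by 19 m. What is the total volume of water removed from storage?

ΔV ≈ 3.24 × 10^7 m³

A = 60.3 km² = 6.03 × 10^7 m²
Unconfined: ΔV_u = Sy × A × Δh_u = 0.31 × 6.03 × 10^7 × 1.7 = 3.178 × 10^7 m³
Confined: ΔV_c = S × A × Δh_c = 5.3 × 10^-4 × 6.03 × 10^7 × 19 = 6.072 × 10^5 m³
Total ΔV = 3.178 × 10^7 + 6.072 × 10^5 = 3.239 × 10^7 m³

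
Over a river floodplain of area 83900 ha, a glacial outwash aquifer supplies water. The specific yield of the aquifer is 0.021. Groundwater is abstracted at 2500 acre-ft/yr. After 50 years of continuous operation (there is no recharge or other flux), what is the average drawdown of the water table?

A = 83900 ha = 8.39 × 10^8 m²
Q = 2500 acre-ft/yr = 8449 m³/d
t = 50 years = 18250 d
ΔV = Q × t = 8449 m³/d × 18250 d = 1.542 × 10^8 m³
Δh = ΔV / (Sy × A) = 1.542 × 10^8 / (0.021 × 8.39 × 10^8) = 8.751 m

Δh ≈ 8.75 m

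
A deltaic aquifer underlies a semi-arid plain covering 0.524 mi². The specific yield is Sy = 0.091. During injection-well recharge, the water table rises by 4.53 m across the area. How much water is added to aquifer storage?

ΔV ≈ 5.59 × 10^5 m³

A = 0.524 mi² = 1.357 × 10^6 m²
ΔV = Sy × A × Δh = 0.091 × 1.357 × 10^6 m² × 4.53 m = 5.595 × 10^5 m³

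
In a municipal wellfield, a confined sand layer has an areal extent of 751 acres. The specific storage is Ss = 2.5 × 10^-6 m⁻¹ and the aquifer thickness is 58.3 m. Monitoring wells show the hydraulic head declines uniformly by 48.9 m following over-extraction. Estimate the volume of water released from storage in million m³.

ΔV ≈ 0.0217 million m³

S = Ss × b = 2.5 × 10^-6 m⁻¹ × 58.3 m = 1.457 × 10^-4
A = 751 acres = 3.039 × 10^6 m²
ΔV = S × A × Δh = 1.457 × 10^-4 × 3.039 × 10^6 m² × 48.9 m = 21660 m³
ΔV = 21660 m³ = 0.02166 million m³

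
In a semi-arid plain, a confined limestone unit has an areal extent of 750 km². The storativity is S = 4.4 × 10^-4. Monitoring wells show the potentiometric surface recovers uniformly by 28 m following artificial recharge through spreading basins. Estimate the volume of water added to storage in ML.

ΔV ≈ 9240 ML

A = 750 km² = 7.5 × 10^8 m²
ΔV = S × A × Δh = 4.4 × 10^-4 × 7.5 × 10^8 m² × 28 m = 9.24 × 10^6 m³
ΔV = 9.24 × 10^6 m³ = 9240 ML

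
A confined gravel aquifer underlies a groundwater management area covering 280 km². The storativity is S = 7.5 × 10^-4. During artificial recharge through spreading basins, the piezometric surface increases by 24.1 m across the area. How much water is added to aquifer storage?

ΔV ≈ 5.06 × 10^6 m³

A = 280 km² = 2.8 × 10^8 m²
ΔV = S × A × Δh = 7.5 × 10^-4 × 2.8 × 10^8 m² × 24.1 m = 5.061 × 10^6 m³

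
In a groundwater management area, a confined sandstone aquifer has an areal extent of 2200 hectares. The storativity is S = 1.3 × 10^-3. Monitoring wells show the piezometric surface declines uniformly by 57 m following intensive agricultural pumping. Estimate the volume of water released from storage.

A = 2200 hectares = 2.2 × 10^7 m²
ΔV = S × A × Δh = 0.0013 × 2.2 × 10^7 m² × 57 m = 1.63 × 10^6 m³

ΔV ≈ 1.63 × 10^6 m³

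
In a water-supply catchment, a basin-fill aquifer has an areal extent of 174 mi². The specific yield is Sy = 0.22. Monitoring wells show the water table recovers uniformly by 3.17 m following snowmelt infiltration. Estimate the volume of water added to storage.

ΔV ≈ 3.14 × 10^8 m³

A = 174 mi² = 4.507 × 10^8 m²
ΔV = Sy × A × Δh = 0.22 × 4.507 × 10^8 m² × 3.17 m = 3.143 × 10^8 m³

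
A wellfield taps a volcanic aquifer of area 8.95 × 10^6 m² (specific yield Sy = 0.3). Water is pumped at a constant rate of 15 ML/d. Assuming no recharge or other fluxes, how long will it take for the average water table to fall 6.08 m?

ΔV = Sy × A × Δh = 0.3 × 8.95 × 10^6 × 6.08 = 1.632 × 10^7 m³
Q = 15 ML/d = 15000 m³/d
t = ΔV / Q = 1.632 × 10^7 m³ / 15000 m³/d = 1088 d

t ≈ 1090 days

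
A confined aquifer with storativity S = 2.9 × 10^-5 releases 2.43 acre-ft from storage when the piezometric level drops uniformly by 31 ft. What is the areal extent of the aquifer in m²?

A ≈ 1.09 × 10^7 m²

Δh = 31 ft = 9.449 m
ΔV = 2.43 acre-ft = 2997 m³
A = ΔV / (S × Δh) = 2997 / (2.9 × 10^-5 × 9.449) = 1.094 × 10^7 m²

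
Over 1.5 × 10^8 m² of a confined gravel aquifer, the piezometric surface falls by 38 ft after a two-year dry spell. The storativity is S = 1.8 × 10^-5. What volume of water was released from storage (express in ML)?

Δh = 38 ft = 11.58 m
ΔV = S × A × Δh = 1.8 × 10^-5 × 1.5 × 10^8 m² × 11.58 m = 31270 m³
ΔV = 31270 m³ = 31.27 ML

ΔV ≈ 31.3 ML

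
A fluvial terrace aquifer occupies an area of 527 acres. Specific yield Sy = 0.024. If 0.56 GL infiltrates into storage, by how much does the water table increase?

Δh ≈ 10.9 m

A = 527 acres = 2.133 × 10^6 m²
ΔV = 0.56 GL = 5.6 × 10^5 m³
Δh = ΔV / (Sy × A) = 5.6 × 10^5 m³ / (0.024 × 2.133 × 10^6 m²) = 10.94 m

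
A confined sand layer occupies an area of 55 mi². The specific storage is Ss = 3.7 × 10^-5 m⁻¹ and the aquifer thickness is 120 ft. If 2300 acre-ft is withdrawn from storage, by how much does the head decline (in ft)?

Δh ≈ 48.3 ft

b = 120 ft = 36.58 m
S = Ss × b = 3.7 × 10^-5 m⁻¹ × 36.58 m = 1.353 × 10^-3
A = 55 mi² = 1.424 × 10^8 m²
ΔV = 2300 acre-ft = 2.837 × 10^6 m³
Δh = ΔV / (S × A) = 2.837 × 10^6 m³ / (0.001353 × 1.424 × 10^8 m²) = 14.72 m
Δh = 14.72 m = 48.28 ft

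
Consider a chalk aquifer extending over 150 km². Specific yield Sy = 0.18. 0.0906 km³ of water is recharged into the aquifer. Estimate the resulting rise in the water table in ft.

A = 150 km² = 1.5 × 10^8 m²
ΔV = 0.0906 km³ = 9.06 × 10^7 m³
Δh = ΔV / (Sy × A) = 9.06 × 10^7 m³ / (0.18 × 1.5 × 10^8 m²) = 3.356 m
Δh = 3.356 m = 11.01 ft

Δh ≈ 11 ft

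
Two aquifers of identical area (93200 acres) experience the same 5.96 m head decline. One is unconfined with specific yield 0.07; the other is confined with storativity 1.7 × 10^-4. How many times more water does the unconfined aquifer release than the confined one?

ΔV_u / ΔV_c ≈ 412

A = 93200 acres = 3.772 × 10^8 m²
Unconfined: ΔV_u = Sy × A × Δh = 0.07 × 3.772 × 10^8 × 5.96 = 1.574 × 10^8 m³
Confined: ΔV_c = S × A × Δh = 1.7 × 10^-4 × 3.772 × 10^8 × 5.96 = 3.821 × 10^5 m³
Ratio = ΔV_u / ΔV_c = Sy / S = 0.07 / 1.7 × 10^-4 = 411.8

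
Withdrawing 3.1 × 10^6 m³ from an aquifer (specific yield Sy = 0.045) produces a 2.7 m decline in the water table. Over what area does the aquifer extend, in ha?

A ≈ 2550 ha

A = ΔV / (Sy × Δh) = 3.1 × 10^6 / (0.045 × 2.7) = 2.551 × 10^7 m²
A = 2.551 × 10^7 m² = 2551 ha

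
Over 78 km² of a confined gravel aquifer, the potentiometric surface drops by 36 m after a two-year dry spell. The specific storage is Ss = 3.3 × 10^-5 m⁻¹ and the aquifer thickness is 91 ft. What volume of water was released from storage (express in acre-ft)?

b = 91 ft = 27.74 m
S = Ss × b = 3.3 × 10^-5 m⁻¹ × 27.74 m = 9.153 × 10^-4
A = 78 km² = 7.8 × 10^7 m²
ΔV = S × A × Δh = 9.153 × 10^-4 × 7.8 × 10^7 m² × 36 m = 2.57 × 10^6 m³
ΔV = 2.57 × 10^6 m³ = 2084 acre-ft

ΔV ≈ 2080 acre-ft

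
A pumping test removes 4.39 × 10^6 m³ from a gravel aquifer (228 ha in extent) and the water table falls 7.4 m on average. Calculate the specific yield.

A = 228 ha = 2.28 × 10^6 m²
Sy = ΔV / (A × Δh) = 4.39 × 10^6 m³ / (2.28 × 10^6 m² × 7.4 m) = 0.2602

Sy ≈ 0.26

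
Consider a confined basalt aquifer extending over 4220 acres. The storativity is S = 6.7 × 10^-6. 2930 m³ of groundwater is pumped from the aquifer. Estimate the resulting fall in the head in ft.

A = 4220 acres = 1.708 × 10^7 m²
Δh = ΔV / (S × A) = 2930 m³ / (6.7 × 10^-6 × 1.708 × 10^7 m²) = 25.61 m
Δh = 25.61 m = 84.01 ft

Δh ≈ 84 ft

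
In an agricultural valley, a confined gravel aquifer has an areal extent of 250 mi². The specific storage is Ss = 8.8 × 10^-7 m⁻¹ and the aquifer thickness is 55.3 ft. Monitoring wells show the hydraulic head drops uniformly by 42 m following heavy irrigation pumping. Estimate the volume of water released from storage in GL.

ΔV ≈ 0.403 GL

b = 55.3 ft = 16.86 m
S = Ss × b = 8.8 × 10^-7 m⁻¹ × 16.86 m = 1.483 × 10^-5
A = 250 mi² = 6.475 × 10^8 m²
ΔV = S × A × Δh = 1.483 × 10^-5 × 6.475 × 10^8 m² × 42 m = 4.034 × 10^5 m³
ΔV = 4.034 × 10^5 m³ = 0.4034 GL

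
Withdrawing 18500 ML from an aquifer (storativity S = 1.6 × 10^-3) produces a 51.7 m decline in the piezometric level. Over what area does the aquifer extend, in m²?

ΔV = 18500 ML = 1.85 × 10^7 m³
A = ΔV / (S × Δh) = 1.85 × 10^7 / (0.0016 × 51.7) = 2.236 × 10^8 m²

A ≈ 2.24 × 10^8 m²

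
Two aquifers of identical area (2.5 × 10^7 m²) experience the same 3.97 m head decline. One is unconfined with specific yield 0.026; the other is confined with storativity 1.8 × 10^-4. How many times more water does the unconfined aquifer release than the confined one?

Unconfined: ΔV_u = Sy × A × Δh = 0.026 × 2.5 × 10^7 × 3.97 = 2.58 × 10^6 m³
Confined: ΔV_c = S × A × Δh = 1.8 × 10^-4 × 2.5 × 10^7 × 3.97 = 17860 m³
Ratio = ΔV_u / ΔV_c = Sy / S = 0.026 / 1.8 × 10^-4 = 144.4

ΔV_u / ΔV_c ≈ 144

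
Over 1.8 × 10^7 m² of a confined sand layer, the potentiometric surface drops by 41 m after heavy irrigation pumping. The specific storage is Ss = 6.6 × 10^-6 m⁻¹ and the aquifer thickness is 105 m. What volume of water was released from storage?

ΔV ≈ 5.11 × 10^5 m³

S = Ss × b = 6.6 × 10^-6 m⁻¹ × 105 m = 6.93 × 10^-4
ΔV = S × A × Δh = 6.93 × 10^-4 × 1.8 × 10^7 m² × 41 m = 5.114 × 10^5 m³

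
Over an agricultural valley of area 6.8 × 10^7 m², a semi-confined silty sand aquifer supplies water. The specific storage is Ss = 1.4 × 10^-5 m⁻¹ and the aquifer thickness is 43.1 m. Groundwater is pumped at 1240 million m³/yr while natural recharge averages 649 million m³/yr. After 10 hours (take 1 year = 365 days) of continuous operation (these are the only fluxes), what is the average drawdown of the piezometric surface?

Δh ≈ 16.4 m

S = Ss × b = 1.4 × 10^-5 m⁻¹ × 43.1 m = 6.034 × 10^-4
Net abstraction = 1240 − 649 = 591 million m³/yr
Q_net = 591 million m³/yr = 1.619 × 10^6 m³/d
t = 10 hours = 0.4167 d
ΔV = Q × t = 1.619 × 10^6 m³/d × 0.4167 d = 6.747 × 10^5 m³
Δh = ΔV / (S × A) = 6.747 × 10^5 / (6.034 × 10^-4 × 6.8 × 10^7) = 16.44 m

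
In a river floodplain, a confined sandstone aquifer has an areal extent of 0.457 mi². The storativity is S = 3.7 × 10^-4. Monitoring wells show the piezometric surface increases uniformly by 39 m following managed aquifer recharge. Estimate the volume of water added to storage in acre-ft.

A = 0.457 mi² = 1.184 × 10^6 m²
ΔV = S × A × Δh = 3.7 × 10^-4 × 1.184 × 10^6 m² × 39 m = 17080 m³
ΔV = 17080 m³ = 13.85 acre-ft

ΔV ≈ 13.8 acre-ft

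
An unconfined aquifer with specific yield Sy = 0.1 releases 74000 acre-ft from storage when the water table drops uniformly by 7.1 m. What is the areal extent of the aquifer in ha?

ΔV = 74000 acre-ft = 9.128 × 10^7 m³
A = ΔV / (Sy × Δh) = 9.128 × 10^7 / (0.1 × 7.1) = 1.286 × 10^8 m²
A = 1.286 × 10^8 m² = 12860 ha

A ≈ 12900 ha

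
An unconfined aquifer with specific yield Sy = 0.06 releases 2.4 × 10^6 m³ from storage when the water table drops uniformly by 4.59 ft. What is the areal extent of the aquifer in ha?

A ≈ 2860 ha

Δh = 4.59 ft = 1.399 m
A = ΔV / (Sy × Δh) = 2.4 × 10^6 / (0.06 × 1.399) = 2.859 × 10^7 m²
A = 2.859 × 10^7 m² = 2859 ha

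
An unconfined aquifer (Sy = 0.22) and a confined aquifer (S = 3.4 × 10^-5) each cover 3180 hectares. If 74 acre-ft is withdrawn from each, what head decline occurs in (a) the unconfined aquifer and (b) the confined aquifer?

Δh_u ≈ 0.013 m; Δh_c ≈ 84.4 m

A = 3180 hectares = 3.18 × 10^7 m²
ΔV = 74 acre-ft = 91280 m³
Unconfined: Δh_u = ΔV/(Sy·A) = 91280/(0.22 × 3.18 × 10^7) = 0.01305 m
Confined: Δh_c = ΔV/(S·A) = 91280/(3.4 × 10^-5 × 3.18 × 10^7) = 84.42 m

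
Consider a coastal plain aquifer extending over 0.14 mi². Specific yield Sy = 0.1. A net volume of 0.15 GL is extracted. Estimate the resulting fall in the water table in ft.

Δh ≈ 13.6 ft

A = 0.14 mi² = 3.626 × 10^5 m²
ΔV = 0.15 GL = 1.5 × 10^5 m³
Δh = ΔV / (Sy × A) = 1.5 × 10^5 m³ / (0.1 × 3.626 × 10^5 m²) = 4.137 m
Δh = 4.137 m = 13.57 ft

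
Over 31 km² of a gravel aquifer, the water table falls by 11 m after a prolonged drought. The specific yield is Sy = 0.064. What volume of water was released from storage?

ΔV ≈ 2.18 × 10^7 m³

A = 31 km² = 3.1 × 10^7 m²
ΔV = Sy × A × Δh = 0.064 × 3.1 × 10^7 m² × 11 m = 2.182 × 10^7 m³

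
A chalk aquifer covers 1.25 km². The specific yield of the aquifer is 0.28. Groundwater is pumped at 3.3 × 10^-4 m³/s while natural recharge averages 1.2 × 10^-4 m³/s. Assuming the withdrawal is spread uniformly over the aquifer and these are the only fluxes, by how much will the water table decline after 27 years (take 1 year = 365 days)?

A = 1.25 km² = 1.25 × 10^6 m²
Net abstraction = 3.3 × 10^-4 − 1.2 × 10^-4 = 2.1 × 10^-4 m³/s
Q_net = 2.1 × 10^-4 m³/s = 18.14 m³/d
t = 27 years = 9855 d
ΔV = Q × t = 18.14 m³/d × 9855 d = 1.788 × 10^5 m³
Δh = ΔV / (Sy × A) = 1.788 × 10^5 / (0.28 × 1.25 × 10^6) = 0.5109 m

Δh ≈ 0.511 m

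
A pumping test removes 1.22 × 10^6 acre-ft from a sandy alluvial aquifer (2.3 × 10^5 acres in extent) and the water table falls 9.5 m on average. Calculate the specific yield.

Sy ≈ 0.17

A = 2.3 × 10^5 acres = 9.308 × 10^8 m²
ΔV = 1.22 × 10^6 acre-ft = 1.505 × 10^9 m³
Sy = ΔV / (A × Δh) = 1.505 × 10^9 m³ / (9.308 × 10^8 m² × 9.5 m) = 0.1702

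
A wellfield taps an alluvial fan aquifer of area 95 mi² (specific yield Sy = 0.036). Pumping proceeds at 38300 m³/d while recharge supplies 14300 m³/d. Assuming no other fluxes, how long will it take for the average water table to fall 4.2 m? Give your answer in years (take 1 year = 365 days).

t ≈ 4.25 years

A = 95 mi² = 2.46 × 10^8 m²
ΔV = Sy × A × Δh = 0.036 × 2.46 × 10^8 × 4.2 = 3.72 × 10^7 m³
Net withdrawal = 38300 − 14300 = 24000 m³/d
t = ΔV / Q = 3.72 × 10^7 m³ / 24000 m³/d = 1550 d
t = 1550 d ≈ 4.247 years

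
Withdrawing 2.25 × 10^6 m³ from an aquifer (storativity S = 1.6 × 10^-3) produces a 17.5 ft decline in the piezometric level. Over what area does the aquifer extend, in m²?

Δh = 17.5 ft = 5.334 m
A = ΔV / (S × Δh) = 2.25 × 10^6 / (0.0016 × 5.334) = 2.636 × 10^8 m²

A ≈ 2.64 × 10^8 m²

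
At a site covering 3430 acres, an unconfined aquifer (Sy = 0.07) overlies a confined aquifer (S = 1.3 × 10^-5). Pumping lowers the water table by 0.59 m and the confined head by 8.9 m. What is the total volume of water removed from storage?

A = 3430 acres = 1.388 × 10^7 m²
Unconfined: ΔV_u = Sy × A × Δh_u = 0.07 × 1.388 × 10^7 × 0.59 = 5.733 × 10^5 m³
Confined: ΔV_c = S × A × Δh_c = 1.3 × 10^-5 × 1.388 × 10^7 × 8.9 = 1606 m³
Total ΔV = 5.733 × 10^5 + 1606 = 5.749 × 10^5 m³

ΔV ≈ 5.75 × 10^5 m³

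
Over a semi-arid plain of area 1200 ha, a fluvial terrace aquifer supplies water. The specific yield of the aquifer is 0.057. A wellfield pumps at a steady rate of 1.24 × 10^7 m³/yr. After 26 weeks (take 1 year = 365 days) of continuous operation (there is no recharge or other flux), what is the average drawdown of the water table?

A = 1200 ha = 1.2 × 10^7 m²
Q = 1.24 × 10^7 m³/yr = 33970 m³/d
t = 26 weeks = 182 d
ΔV = Q × t = 33970 m³/d × 182 d = 6.183 × 10^6 m³
Δh = ΔV / (Sy × A) = 6.183 × 10^6 / (0.057 × 1.2 × 10^7) = 9.039 m

Δh ≈ 9.04 m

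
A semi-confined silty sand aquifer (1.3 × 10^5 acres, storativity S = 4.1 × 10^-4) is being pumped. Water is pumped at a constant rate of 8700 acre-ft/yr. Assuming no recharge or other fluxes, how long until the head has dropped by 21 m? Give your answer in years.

t ≈ 0.422 years

A = 1.3 × 10^5 acres = 5.261 × 10^8 m²
ΔV = S × A × Δh = 4.1 × 10^-4 × 5.261 × 10^8 × 21 = 4.53 × 10^6 m³
Q = 8700 acre-ft/yr = 29400 m³/d
t = ΔV / Q = 4.53 × 10^6 m³ / 29400 m³/d = 154.1 d
t = 154.1 d ≈ 0.4221 years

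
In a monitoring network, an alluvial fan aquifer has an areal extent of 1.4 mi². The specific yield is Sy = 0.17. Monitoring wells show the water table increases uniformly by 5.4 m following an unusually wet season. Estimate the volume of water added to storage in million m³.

ΔV ≈ 3.33 million m³

A = 1.4 mi² = 3.626 × 10^6 m²
ΔV = Sy × A × Δh = 0.17 × 3.626 × 10^6 m² × 5.4 m = 3.329 × 10^6 m³
ΔV = 3.329 × 10^6 m³ = 3.329 million m³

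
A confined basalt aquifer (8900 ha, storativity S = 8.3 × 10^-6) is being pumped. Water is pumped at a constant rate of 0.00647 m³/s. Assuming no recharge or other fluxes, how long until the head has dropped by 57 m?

t ≈ 75.3 days

A = 8900 ha = 8.9 × 10^7 m²
ΔV = S × A × Δh = 8.3 × 10^-6 × 8.9 × 10^7 × 57 = 42110 m³
Q = 0.00647 m³/s = 559 m³/d
t = ΔV / Q = 42110 m³ / 559 m³/d = 75.32 d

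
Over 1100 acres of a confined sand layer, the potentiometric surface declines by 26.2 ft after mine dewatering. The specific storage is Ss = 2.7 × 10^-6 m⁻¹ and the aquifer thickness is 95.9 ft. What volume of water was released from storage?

b = 95.9 ft = 29.23 m
S = Ss × b = 2.7 × 10^-6 m⁻¹ × 29.23 m = 7.892 × 10^-5
A = 1100 acres = 4.452 × 10^6 m²
Δh = 26.2 ft = 7.986 m
ΔV = S × A × Δh = 7.892 × 10^-5 × 4.452 × 10^6 m² × 7.986 m = 2806 m³

ΔV ≈ 2810 m³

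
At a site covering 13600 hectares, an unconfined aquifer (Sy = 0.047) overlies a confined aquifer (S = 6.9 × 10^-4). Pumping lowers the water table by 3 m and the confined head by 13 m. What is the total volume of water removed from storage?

A = 13600 hectares = 1.36 × 10^8 m²
Unconfined: ΔV_u = Sy × A × Δh_u = 0.047 × 1.36 × 10^8 × 3 = 1.918 × 10^7 m³
Confined: ΔV_c = S × A × Δh_c = 6.9 × 10^-4 × 1.36 × 10^8 × 13 = 1.22 × 10^6 m³
Total ΔV = 1.918 × 10^7 + 1.22 × 10^6 = 2.04 × 10^7 m³

ΔV ≈ 2.04 × 10^7 m³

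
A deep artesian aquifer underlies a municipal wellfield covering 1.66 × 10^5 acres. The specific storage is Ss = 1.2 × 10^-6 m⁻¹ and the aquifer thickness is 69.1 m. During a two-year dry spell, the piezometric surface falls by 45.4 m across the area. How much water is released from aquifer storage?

ΔV ≈ 2.53 × 10^6 m³

S = Ss × b = 1.2 × 10^-6 m⁻¹ × 69.1 m = 8.292 × 10^-5
A = 1.66 × 10^5 acres = 6.718 × 10^8 m²
ΔV = S × A × Δh = 8.292 × 10^-5 × 6.718 × 10^8 m² × 45.4 m = 2.529 × 10^6 m³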